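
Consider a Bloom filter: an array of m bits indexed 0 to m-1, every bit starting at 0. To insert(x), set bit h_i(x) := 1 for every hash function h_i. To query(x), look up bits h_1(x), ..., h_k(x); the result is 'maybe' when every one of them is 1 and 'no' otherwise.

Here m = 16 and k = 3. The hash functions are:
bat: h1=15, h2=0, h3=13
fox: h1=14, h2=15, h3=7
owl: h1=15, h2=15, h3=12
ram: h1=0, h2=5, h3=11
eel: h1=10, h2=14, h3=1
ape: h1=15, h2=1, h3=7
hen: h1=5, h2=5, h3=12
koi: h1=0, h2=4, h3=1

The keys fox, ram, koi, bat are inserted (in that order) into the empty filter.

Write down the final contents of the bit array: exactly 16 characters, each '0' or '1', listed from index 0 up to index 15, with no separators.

Start: bits=0000000000000000
After insert 'fox': sets bits 7 14 15 -> bits=0000000100000011
After insert 'ram': sets bits 0 5 11 -> bits=1000010100010011
After insert 'koi': sets bits 0 1 4 -> bits=1100110100010011
After insert 'bat': sets bits 0 13 15 -> bits=1100110100010111

Answer: 1100110100010111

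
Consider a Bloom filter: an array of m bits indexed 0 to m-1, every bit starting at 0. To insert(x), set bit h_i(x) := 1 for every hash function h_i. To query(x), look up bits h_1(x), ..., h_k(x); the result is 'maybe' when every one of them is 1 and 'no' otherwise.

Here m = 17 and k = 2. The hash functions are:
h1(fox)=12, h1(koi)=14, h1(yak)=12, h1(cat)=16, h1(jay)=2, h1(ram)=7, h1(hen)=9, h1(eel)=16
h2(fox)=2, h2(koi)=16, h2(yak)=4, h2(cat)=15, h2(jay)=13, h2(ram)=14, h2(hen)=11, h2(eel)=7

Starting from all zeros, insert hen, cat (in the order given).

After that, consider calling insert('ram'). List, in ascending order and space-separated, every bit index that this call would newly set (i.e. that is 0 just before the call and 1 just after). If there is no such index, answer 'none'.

Start: bits=00000000000000000
After insert 'hen': sets bits 9 11 -> bits=00000000010100000
After insert 'cat': sets bits 15 16 -> bits=00000000010100011
insert 'ram' would touch bits 7 14; currently bit7=0, bit14=0
Bits that are 0 among those (would change 0->1): 7 14

Answer: 7 14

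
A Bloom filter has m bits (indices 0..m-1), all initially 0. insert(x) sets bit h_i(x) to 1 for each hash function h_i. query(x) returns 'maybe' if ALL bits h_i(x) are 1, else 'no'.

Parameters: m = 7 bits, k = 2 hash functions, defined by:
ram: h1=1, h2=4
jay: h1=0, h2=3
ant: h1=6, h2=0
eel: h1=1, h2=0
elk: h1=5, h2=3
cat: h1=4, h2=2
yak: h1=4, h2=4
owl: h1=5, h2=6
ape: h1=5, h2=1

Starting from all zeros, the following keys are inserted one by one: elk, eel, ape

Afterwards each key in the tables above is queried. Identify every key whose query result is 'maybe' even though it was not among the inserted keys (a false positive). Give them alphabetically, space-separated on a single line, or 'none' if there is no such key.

Start: bits=0000000
After insert 'elk': sets bits 3 5 -> bits=0001010
After insert 'eel': sets bits 0 1 -> bits=1101010
After insert 'ape': sets bits 1 5 -> bits=1101010
Not inserted: ant cat jay owl ram yak — query each against bits=1101010:
query ant: checks bit0=1, bit6=0 (has a 0) -> no => not a false positive
query cat: checks bit2=0, bit4=0 (has a 0) -> no => not a false positive
query jay: checks bit0=1, bit3=1 (all 1) -> maybe => FALSE POSITIVE
query owl: checks bit5=1, bit6=0 (has a 0) -> no => not a false positive
query ram: checks bit1=1, bit4=0 (has a 0) -> no => not a false positive
query yak: checks bit4=0 (has a 0) -> no => not a false positive
False positives (alphabetical): jay

Answer: jay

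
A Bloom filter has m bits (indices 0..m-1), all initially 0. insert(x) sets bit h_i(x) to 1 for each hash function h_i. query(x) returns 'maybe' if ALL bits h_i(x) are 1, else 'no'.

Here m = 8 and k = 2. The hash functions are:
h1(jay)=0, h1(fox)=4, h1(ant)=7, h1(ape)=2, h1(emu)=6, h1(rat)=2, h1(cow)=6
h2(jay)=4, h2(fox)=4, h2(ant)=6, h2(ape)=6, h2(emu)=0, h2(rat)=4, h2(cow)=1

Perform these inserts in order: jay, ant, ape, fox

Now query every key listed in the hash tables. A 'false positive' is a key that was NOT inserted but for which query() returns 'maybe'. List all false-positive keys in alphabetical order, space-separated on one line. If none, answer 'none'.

Start: bits=00000000
After insert 'jay': sets bits 0 4 -> bits=10001000
After insert 'ant': sets bits 6 7 -> bits=10001011
After insert 'ape': sets bits 2 6 -> bits=10101011
After insert 'fox': sets bits 4 -> bits=10101011
Not inserted: cow emu rat — query each against bits=10101011:
query cow: checks bit1=0, bit6=1 (has a 0) -> no => not a false positive
query emu: checks bit0=1, bit6=1 (all 1) -> maybe => FALSE POSITIVE
query rat: checks bit2=1, bit4=1 (all 1) -> maybe => FALSE POSITIVE
False positives (alphabetical): emu rat

Answer: emu rat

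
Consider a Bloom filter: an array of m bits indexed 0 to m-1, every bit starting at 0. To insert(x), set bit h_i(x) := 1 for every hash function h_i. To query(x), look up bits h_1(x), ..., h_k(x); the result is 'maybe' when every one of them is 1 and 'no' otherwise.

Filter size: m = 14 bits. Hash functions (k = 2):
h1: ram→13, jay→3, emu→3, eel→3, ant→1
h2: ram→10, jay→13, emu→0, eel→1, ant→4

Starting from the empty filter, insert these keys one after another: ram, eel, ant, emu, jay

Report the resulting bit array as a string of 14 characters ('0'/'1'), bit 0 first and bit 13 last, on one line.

Start: bits=00000000000000
After insert 'ram': sets bits 10 13 -> bits=00000000001001
After insert 'eel': sets bits 1 3 -> bits=01010000001001
After insert 'ant': sets bits 1 4 -> bits=01011000001001
After insert 'emu': sets bits 0 3 -> bits=11011000001001
After insert 'jay': sets bits 3 13 -> bits=11011000001001

Answer: 11011000001001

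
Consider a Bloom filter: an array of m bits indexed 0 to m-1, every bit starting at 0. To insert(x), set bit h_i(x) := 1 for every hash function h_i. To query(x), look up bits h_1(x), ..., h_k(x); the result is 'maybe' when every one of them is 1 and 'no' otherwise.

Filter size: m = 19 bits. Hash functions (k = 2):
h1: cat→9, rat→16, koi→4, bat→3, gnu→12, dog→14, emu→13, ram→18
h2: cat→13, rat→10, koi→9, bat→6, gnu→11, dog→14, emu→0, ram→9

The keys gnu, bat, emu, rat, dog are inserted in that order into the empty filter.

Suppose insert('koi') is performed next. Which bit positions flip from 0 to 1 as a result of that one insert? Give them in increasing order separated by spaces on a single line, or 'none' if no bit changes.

Answer: 4 9

Derivation:
Start: bits=0000000000000000000
After insert 'gnu': sets bits 11 12 -> bits=0000000000011000000
After insert 'bat': sets bits 3 6 -> bits=0001001000011000000
After insert 'emu': sets bits 0 13 -> bits=1001001000011100000
After insert 'rat': sets bits 10 16 -> bits=1001001000111100100
After insert 'dog': sets bits 14 -> bits=1001001000111110100
insert 'koi' would touch bits 4 9; currently bit4=0, bit9=0
Bits that are 0 among those (would change 0->1): 4 9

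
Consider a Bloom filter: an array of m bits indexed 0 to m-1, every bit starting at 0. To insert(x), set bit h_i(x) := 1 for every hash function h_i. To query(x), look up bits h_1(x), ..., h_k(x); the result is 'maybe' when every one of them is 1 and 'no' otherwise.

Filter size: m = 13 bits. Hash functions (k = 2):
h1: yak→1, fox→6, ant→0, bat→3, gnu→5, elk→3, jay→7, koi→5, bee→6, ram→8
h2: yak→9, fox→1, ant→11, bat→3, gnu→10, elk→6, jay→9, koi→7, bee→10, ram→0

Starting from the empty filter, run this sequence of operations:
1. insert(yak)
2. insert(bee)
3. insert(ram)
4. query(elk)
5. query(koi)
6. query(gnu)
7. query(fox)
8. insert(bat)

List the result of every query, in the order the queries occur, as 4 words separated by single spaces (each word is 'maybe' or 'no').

Answer: no no no maybe

Derivation:
Start: bits=0000000000000
Op 1: insert yak -> sets bits 1 9 -> bits=0100000001000
Op 2: insert bee -> sets bits 6 10 -> bits=0100001001100
Op 3: insert ram -> sets bits 0 8 -> bits=1100001011100
Op 4: query elk -> checks bit3=0, bit6=1 (has a 0) -> no
Op 5: query koi -> checks bit5=0, bit7=0 (has a 0) -> no
Op 6: query gnu -> checks bit5=0, bit10=1 (has a 0) -> no
Op 7: query fox -> checks bit1=1, bit6=1 (all 1) -> maybe
Op 8: insert bat -> sets bits 3 -> bits=1101001011100
Query results in order: no no no maybe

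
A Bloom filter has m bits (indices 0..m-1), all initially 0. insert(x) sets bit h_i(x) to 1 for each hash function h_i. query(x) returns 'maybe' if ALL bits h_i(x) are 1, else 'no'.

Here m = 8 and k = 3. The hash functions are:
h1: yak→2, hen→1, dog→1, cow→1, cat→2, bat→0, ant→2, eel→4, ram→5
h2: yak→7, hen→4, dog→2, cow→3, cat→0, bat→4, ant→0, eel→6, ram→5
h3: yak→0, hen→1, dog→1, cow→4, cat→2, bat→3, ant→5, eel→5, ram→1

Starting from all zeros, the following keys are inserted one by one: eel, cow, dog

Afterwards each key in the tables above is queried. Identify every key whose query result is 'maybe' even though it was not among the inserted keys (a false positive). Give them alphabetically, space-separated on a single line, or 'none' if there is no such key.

Start: bits=00000000
After insert 'eel': sets bits 4 5 6 -> bits=00001110
After insert 'cow': sets bits 1 3 4 -> bits=01011110
After insert 'dog': sets bits 1 2 -> bits=01111110
Not inserted: ant bat cat hen ram yak — query each against bits=01111110:
query ant: checks bit0=0, bit2=1, bit5=1 (has a 0) -> no => not a false positive
query bat: checks bit0=0, bit3=1, bit4=1 (has a 0) -> no => not a false positive
query cat: checks bit0=0, bit2=1 (has a 0) -> no => not a false positive
query hen: checks bit1=1, bit4=1 (all 1) -> maybe => FALSE POSITIVE
query ram: checks bit1=1, bit5=1 (all 1) -> maybe => FALSE POSITIVE
query yak: checks bit0=0, bit2=1, bit7=0 (has a 0) -> no => not a false positive
False positives (alphabetical): hen ram

Answer: hen ram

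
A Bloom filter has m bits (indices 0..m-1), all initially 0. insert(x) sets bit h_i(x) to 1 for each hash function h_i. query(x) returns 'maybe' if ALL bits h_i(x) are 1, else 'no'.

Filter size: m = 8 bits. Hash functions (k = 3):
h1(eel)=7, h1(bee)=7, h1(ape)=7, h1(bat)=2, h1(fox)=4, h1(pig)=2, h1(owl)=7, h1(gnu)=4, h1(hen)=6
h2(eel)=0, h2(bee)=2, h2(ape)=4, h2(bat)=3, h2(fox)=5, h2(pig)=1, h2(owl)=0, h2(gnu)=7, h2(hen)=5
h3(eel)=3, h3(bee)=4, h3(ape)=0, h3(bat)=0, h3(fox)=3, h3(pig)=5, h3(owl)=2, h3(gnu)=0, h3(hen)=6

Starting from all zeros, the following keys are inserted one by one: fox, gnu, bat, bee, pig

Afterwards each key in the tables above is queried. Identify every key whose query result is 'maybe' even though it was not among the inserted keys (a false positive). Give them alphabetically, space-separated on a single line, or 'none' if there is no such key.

Start: bits=00000000
After insert 'fox': sets bits 3 4 5 -> bits=00011100
After insert 'gnu': sets bits 0 4 7 -> bits=10011101
After insert 'bat': sets bits 0 2 3 -> bits=10111101
After insert 'bee': sets bits 2 4 7 -> bits=10111101
After insert 'pig': sets bits 1 2 5 -> bits=11111101
Not inserted: ape eel hen owl — query each against bits=11111101:
query ape: checks bit0=1, bit4=1, bit7=1 (all 1) -> maybe => FALSE POSITIVE
query eel: checks bit0=1, bit3=1, bit7=1 (all 1) -> maybe => FALSE POSITIVE
query hen: checks bit5=1, bit6=0 (has a 0) -> no => not a false positive
query owl: checks bit0=1, bit2=1, bit7=1 (all 1) -> maybe => FALSE POSITIVE
False positives (alphabetical): ape eel owl

Answer: ape eel owl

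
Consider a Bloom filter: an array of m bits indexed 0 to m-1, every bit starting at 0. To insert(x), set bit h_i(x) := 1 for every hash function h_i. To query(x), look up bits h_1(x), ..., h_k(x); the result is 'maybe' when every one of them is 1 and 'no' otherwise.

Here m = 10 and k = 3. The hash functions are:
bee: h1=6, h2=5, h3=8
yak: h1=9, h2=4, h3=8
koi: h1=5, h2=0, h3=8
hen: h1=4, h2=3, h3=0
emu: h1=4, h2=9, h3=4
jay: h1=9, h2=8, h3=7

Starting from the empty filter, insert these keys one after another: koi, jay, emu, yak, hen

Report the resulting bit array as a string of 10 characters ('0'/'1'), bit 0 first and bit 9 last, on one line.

Start: bits=0000000000
After insert 'koi': sets bits 0 5 8 -> bits=1000010010
After insert 'jay': sets bits 7 8 9 -> bits=1000010111
After insert 'emu': sets bits 4 9 -> bits=1000110111
After insert 'yak': sets bits 4 8 9 -> bits=1000110111
After insert 'hen': sets bits 0 3 4 -> bits=1001110111

Answer: 1001110111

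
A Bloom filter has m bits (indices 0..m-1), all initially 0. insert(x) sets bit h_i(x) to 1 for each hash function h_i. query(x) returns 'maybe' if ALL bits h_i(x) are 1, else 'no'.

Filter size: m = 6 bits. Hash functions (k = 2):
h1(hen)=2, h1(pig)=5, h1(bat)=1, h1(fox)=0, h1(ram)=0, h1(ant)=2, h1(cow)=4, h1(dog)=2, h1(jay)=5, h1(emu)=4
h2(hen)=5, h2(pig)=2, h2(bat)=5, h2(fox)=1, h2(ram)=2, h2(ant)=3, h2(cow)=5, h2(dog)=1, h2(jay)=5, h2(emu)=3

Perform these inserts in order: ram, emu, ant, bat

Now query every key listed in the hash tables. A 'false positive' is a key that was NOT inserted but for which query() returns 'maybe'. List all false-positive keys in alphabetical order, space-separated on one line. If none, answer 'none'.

Start: bits=000000
After insert 'ram': sets bits 0 2 -> bits=101000
After insert 'emu': sets bits 3 4 -> bits=101110
After insert 'ant': sets bits 2 3 -> bits=101110
After insert 'bat': sets bits 1 5 -> bits=111111
Not inserted: cow dog fox hen jay pig — query each against bits=111111:
query cow: checks bit4=1, bit5=1 (all 1) -> maybe => FALSE POSITIVE
query dog: checks bit1=1, bit2=1 (all 1) -> maybe => FALSE POSITIVE
query fox: checks bit0=1, bit1=1 (all 1) -> maybe => FALSE POSITIVE
query hen: checks bit2=1, bit5=1 (all 1) -> maybe => FALSE POSITIVE
query jay: checks bit5=1 (all 1) -> maybe => FALSE POSITIVE
query pig: checks bit2=1, bit5=1 (all 1) -> maybe => FALSE POSITIVE
False positives (alphabetical): cow dog fox hen jay pig

Answer: cow dog fox hen jay pig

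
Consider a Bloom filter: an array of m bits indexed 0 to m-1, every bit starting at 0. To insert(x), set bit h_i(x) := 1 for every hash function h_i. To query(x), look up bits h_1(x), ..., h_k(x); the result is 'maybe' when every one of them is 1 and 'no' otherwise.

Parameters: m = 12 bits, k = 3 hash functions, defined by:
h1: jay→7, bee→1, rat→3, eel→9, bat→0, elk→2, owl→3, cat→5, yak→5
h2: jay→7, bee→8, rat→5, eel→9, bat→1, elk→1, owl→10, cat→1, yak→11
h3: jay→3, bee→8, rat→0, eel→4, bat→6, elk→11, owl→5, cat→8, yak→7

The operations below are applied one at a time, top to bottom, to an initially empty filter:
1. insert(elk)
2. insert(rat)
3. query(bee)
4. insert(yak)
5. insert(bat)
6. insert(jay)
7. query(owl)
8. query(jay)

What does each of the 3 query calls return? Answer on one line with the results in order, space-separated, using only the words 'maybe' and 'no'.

Start: bits=000000000000
Op 1: insert elk -> sets bits 1 2 11 -> bits=011000000001
Op 2: insert rat -> sets bits 0 3 5 -> bits=111101000001
Op 3: query bee -> checks bit1=1, bit8=0 (has a 0) -> no
Op 4: insert yak -> sets bits 5 7 11 -> bits=111101010001
Op 5: insert bat -> sets bits 0 1 6 -> bits=111101110001
Op 6: insert jay -> sets bits 3 7 -> bits=111101110001
Op 7: query owl -> checks bit3=1, bit5=1, bit10=0 (has a 0) -> no
Op 8: query jay -> checks bit3=1, bit7=1 (all 1) -> maybe
Query results in order: no no maybe

Answer: no no maybe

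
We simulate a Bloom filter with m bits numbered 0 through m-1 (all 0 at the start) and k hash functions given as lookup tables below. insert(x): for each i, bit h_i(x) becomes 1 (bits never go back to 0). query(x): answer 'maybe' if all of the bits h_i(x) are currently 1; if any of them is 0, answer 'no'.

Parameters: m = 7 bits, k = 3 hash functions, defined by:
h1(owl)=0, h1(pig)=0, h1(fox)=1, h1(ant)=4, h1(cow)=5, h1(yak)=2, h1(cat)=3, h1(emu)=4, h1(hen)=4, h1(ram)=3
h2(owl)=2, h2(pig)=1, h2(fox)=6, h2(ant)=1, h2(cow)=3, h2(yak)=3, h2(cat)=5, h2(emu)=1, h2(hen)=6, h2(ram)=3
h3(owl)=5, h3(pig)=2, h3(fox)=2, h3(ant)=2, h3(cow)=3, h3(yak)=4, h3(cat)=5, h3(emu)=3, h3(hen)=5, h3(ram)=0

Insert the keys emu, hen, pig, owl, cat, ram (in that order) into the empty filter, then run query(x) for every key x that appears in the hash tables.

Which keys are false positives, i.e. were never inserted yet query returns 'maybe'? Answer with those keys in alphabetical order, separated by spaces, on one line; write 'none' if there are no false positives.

Answer: ant cow fox yak

Derivation:
Start: bits=0000000
After insert 'emu': sets bits 1 3 4 -> bits=0101100
After insert 'hen': sets bits 4 5 6 -> bits=0101111
After insert 'pig': sets bits 0 1 2 -> bits=1111111
After insert 'owl': sets bits 0 2 5 -> bits=1111111
After insert 'cat': sets bits 3 5 -> bits=1111111
After insert 'ram': sets bits 0 3 -> bits=1111111
Not inserted: ant cow fox yak — query each against bits=1111111:
query ant: checks bit1=1, bit2=1, bit4=1 (all 1) -> maybe => FALSE POSITIVE
query cow: checks bit3=1, bit5=1 (all 1) -> maybe => FALSE POSITIVE
query fox: checks bit1=1, bit2=1, bit6=1 (all 1) -> maybe => FALSE POSITIVE
query yak: checks bit2=1, bit3=1, bit4=1 (all 1) -> maybe => FALSE POSITIVE
False positives (alphabetical): ant cow fox yak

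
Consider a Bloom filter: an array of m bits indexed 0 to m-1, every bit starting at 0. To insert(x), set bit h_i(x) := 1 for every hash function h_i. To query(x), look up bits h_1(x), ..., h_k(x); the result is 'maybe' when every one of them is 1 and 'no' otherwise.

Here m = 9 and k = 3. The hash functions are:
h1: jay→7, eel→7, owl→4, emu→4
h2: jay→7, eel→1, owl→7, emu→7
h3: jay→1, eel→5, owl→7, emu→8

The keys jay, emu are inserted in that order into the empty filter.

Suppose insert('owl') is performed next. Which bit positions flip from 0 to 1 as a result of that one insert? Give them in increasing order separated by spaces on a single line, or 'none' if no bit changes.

Start: bits=000000000
After insert 'jay': sets bits 1 7 -> bits=010000010
After insert 'emu': sets bits 4 7 8 -> bits=010010011
insert 'owl' would touch bits 4 7; currently bit4=1, bit7=1
Bits that are 0 among those (would change 0->1): none

Answer: none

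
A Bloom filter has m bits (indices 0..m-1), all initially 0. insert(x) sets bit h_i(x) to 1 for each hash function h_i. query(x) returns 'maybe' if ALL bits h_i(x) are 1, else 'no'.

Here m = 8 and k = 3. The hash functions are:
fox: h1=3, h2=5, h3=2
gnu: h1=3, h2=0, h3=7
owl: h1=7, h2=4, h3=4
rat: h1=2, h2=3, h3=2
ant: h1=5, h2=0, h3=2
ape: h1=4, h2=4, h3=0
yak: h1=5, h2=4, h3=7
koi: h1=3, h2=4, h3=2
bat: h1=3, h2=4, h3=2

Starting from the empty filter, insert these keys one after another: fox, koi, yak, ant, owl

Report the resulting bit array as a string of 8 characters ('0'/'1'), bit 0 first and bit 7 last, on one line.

Answer: 10111101

Derivation:
Start: bits=00000000
After insert 'fox': sets bits 2 3 5 -> bits=00110100
After insert 'koi': sets bits 2 3 4 -> bits=00111100
After insert 'yak': sets bits 4 5 7 -> bits=00111101
After insert 'ant': sets bits 0 2 5 -> bits=10111101
After insert 'owl': sets bits 4 7 -> bits=10111101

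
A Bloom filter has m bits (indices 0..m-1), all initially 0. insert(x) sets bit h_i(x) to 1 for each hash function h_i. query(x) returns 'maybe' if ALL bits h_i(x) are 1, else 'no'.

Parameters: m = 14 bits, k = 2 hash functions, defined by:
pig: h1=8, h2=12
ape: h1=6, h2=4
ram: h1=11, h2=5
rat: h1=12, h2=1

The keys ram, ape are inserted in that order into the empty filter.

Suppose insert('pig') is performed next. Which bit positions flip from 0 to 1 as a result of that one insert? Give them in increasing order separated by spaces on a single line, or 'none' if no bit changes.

Answer: 8 12

Derivation:
Start: bits=00000000000000
After insert 'ram': sets bits 5 11 -> bits=00000100000100
After insert 'ape': sets bits 4 6 -> bits=00001110000100
insert 'pig' would touch bits 8 12; currently bit8=0, bit12=0
Bits that are 0 among those (would change 0->1): 8 12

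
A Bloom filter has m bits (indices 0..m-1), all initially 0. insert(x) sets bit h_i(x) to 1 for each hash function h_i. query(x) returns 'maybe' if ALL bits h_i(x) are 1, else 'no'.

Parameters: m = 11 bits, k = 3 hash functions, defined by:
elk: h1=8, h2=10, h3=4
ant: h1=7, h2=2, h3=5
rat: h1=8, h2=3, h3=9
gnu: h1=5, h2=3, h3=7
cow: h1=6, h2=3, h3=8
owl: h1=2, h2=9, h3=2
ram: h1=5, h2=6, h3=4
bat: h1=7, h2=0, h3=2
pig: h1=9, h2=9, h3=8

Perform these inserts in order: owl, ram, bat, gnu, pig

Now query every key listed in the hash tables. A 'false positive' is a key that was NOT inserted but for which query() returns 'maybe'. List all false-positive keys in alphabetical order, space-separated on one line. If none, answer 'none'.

Start: bits=00000000000
After insert 'owl': sets bits 2 9 -> bits=00100000010
After insert 'ram': sets bits 4 5 6 -> bits=00101110010
After insert 'bat': sets bits 0 2 7 -> bits=10101111010
After insert 'gnu': sets bits 3 5 7 -> bits=10111111010
After insert 'pig': sets bits 8 9 -> bits=10111111110
Not inserted: ant cow elk rat — query each against bits=10111111110:
query ant: checks bit2=1, bit5=1, bit7=1 (all 1) -> maybe => FALSE POSITIVE
query cow: checks bit3=1, bit6=1, bit8=1 (all 1) -> maybe => FALSE POSITIVE
query elk: checks bit4=1, bit8=1, bit10=0 (has a 0) -> no => not a false positive
query rat: checks bit3=1, bit8=1, bit9=1 (all 1) -> maybe => FALSE POSITIVE
False positives (alphabetical): ant cow rat

Answer: ant cow rat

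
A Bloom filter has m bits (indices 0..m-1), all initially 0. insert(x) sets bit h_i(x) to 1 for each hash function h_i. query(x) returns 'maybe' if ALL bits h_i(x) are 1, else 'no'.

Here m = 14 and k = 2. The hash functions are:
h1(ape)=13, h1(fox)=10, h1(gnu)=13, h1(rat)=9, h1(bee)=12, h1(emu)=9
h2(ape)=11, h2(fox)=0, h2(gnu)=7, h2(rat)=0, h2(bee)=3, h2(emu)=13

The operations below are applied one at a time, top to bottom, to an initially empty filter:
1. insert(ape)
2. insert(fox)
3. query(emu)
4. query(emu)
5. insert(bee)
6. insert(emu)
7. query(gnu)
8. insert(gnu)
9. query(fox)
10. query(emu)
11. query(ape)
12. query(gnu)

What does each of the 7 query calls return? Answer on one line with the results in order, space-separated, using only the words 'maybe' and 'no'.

Start: bits=00000000000000
Op 1: insert ape -> sets bits 11 13 -> bits=00000000000101
Op 2: insert fox -> sets bits 0 10 -> bits=10000000001101
Op 3: query emu -> checks bit9=0, bit13=1 (has a 0) -> no
Op 4: query emu -> checks bit9=0, bit13=1 (has a 0) -> no
Op 5: insert bee -> sets bits 3 12 -> bits=10010000001111
Op 6: insert emu -> sets bits 9 13 -> bits=10010000011111
Op 7: query gnu -> checks bit7=0, bit13=1 (has a 0) -> no
Op 8: insert gnu -> sets bits 7 13 -> bits=10010001011111
Op 9: query fox -> checks bit0=1, bit10=1 (all 1) -> maybe
Op 10: query emu -> checks bit9=1, bit13=1 (all 1) -> maybe
Op 11: query ape -> checks bit11=1, bit13=1 (all 1) -> maybe
Op 12: query gnu -> checks bit7=1, bit13=1 (all 1) -> maybe
Query results in order: no no no maybe maybe maybe maybe

Answer: no no no maybe maybe maybe maybe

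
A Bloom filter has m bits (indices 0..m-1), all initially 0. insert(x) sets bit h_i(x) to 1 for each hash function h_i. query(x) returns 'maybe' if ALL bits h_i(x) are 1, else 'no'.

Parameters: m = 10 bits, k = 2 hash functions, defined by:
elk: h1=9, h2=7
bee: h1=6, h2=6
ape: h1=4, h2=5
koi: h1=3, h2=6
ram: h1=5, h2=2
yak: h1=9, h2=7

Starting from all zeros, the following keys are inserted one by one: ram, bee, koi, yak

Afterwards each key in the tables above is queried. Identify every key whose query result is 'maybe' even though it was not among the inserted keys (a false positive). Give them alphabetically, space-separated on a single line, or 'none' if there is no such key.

Answer: elk

Derivation:
Start: bits=0000000000
After insert 'ram': sets bits 2 5 -> bits=0010010000
After insert 'bee': sets bits 6 -> bits=0010011000
After insert 'koi': sets bits 3 6 -> bits=0011011000
After insert 'yak': sets bits 7 9 -> bits=0011011101
Not inserted: ape elk — query each against bits=0011011101:
query ape: checks bit4=0, bit5=1 (has a 0) -> no => not a false positive
query elk: checks bit7=1, bit9=1 (all 1) -> maybe => FALSE POSITIVE
False positives (alphabetical): elk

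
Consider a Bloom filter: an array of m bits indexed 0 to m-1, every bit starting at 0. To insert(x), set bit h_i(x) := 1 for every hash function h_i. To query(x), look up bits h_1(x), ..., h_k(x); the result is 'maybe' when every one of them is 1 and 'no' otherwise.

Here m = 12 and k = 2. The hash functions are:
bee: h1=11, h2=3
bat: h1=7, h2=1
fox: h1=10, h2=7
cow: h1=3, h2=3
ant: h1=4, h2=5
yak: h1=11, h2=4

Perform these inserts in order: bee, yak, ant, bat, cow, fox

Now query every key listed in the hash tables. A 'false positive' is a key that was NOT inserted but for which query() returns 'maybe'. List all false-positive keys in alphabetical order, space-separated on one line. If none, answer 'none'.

Answer: none

Derivation:
Start: bits=000000000000
After insert 'bee': sets bits 3 11 -> bits=000100000001
After insert 'yak': sets bits 4 11 -> bits=000110000001
After insert 'ant': sets bits 4 5 -> bits=000111000001
After insert 'bat': sets bits 1 7 -> bits=010111010001
After insert 'cow': sets bits 3 -> bits=010111010001
After insert 'fox': sets bits 7 10 -> bits=010111010011
Not inserted: (none) — query each against bits=010111010011:
False positives (alphabetical): none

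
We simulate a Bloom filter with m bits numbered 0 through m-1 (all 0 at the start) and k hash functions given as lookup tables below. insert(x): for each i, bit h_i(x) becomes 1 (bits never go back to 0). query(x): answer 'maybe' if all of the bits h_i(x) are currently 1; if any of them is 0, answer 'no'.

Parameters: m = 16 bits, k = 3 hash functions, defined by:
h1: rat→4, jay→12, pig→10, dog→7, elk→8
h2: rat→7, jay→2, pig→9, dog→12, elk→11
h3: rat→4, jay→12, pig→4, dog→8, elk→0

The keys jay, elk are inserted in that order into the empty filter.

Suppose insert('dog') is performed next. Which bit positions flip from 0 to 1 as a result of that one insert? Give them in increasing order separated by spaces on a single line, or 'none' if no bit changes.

Answer: 7

Derivation:
Start: bits=0000000000000000
After insert 'jay': sets bits 2 12 -> bits=0010000000001000
After insert 'elk': sets bits 0 8 11 -> bits=1010000010011000
insert 'dog' would touch bits 7 8 12; currently bit7=0, bit8=1, bit12=1
Bits that are 0 among those (would change 0->1): 7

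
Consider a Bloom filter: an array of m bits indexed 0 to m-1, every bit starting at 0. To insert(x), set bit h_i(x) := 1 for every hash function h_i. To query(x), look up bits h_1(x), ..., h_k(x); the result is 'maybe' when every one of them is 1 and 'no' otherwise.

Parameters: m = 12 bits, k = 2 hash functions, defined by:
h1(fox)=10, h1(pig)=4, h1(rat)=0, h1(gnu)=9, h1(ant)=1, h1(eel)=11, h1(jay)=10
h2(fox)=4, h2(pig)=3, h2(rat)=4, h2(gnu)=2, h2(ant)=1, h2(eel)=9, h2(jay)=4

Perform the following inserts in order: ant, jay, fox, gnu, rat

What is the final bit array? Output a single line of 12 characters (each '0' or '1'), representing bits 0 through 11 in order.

Start: bits=000000000000
After insert 'ant': sets bits 1 -> bits=010000000000
After insert 'jay': sets bits 4 10 -> bits=010010000010
After insert 'fox': sets bits 4 10 -> bits=010010000010
After insert 'gnu': sets bits 2 9 -> bits=011010000110
After insert 'rat': sets bits 0 4 -> bits=111010000110

Answer: 111010000110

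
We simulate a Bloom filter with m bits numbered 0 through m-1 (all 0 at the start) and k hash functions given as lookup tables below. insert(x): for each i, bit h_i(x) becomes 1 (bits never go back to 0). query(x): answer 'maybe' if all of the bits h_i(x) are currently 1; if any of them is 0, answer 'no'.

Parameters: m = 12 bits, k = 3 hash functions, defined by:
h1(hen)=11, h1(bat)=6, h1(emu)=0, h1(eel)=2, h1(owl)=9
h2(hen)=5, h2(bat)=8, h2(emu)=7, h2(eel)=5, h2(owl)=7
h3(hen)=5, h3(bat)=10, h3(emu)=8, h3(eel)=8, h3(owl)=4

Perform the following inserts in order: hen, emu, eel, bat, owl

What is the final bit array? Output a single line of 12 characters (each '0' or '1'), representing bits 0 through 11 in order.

Start: bits=000000000000
After insert 'hen': sets bits 5 11 -> bits=000001000001
After insert 'emu': sets bits 0 7 8 -> bits=100001011001
After insert 'eel': sets bits 2 5 8 -> bits=101001011001
After insert 'bat': sets bits 6 8 10 -> bits=101001111011
After insert 'owl': sets bits 4 7 9 -> bits=101011111111

Answer: 101011111111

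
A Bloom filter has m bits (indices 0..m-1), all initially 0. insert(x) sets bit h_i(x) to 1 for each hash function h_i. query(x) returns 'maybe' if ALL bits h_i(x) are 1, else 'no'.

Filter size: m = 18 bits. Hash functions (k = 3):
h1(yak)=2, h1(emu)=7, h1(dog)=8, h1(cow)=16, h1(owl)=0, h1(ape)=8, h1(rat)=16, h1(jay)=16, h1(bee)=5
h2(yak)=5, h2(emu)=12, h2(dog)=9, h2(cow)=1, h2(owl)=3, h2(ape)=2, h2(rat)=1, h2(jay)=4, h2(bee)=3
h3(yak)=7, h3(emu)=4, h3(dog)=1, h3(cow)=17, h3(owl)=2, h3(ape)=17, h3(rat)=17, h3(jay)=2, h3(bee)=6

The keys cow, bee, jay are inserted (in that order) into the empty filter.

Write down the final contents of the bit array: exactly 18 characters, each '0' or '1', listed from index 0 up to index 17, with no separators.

Answer: 011111100000000011

Derivation:
Start: bits=000000000000000000
After insert 'cow': sets bits 1 16 17 -> bits=010000000000000011
After insert 'bee': sets bits 3 5 6 -> bits=010101100000000011
After insert 'jay': sets bits 2 4 16 -> bits=011111100000000011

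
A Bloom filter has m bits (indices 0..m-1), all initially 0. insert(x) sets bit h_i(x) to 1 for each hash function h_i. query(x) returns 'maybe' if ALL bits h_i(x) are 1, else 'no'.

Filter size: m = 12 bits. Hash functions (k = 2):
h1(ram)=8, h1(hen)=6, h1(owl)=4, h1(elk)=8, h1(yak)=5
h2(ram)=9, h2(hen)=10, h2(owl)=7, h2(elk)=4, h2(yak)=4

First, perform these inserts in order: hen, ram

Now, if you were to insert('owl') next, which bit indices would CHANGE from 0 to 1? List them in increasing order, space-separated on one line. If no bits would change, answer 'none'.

Start: bits=000000000000
After insert 'hen': sets bits 6 10 -> bits=000000100010
After insert 'ram': sets bits 8 9 -> bits=000000101110
insert 'owl' would touch bits 4 7; currently bit4=0, bit7=0
Bits that are 0 among those (would change 0->1): 4 7

Answer: 4 7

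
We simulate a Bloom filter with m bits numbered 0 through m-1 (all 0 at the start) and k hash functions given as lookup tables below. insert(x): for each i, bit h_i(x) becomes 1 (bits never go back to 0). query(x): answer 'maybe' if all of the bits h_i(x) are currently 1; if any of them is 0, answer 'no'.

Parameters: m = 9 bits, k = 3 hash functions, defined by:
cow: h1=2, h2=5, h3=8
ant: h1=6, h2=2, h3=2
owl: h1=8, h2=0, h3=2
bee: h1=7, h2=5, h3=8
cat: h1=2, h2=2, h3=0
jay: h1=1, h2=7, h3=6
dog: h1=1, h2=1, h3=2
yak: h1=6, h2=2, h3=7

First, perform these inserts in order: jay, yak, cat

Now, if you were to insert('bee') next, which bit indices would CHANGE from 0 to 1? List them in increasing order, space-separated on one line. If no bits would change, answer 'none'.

Start: bits=000000000
After insert 'jay': sets bits 1 6 7 -> bits=010000110
After insert 'yak': sets bits 2 6 7 -> bits=011000110
After insert 'cat': sets bits 0 2 -> bits=111000110
insert 'bee' would touch bits 5 7 8; currently bit5=0, bit7=1, bit8=0
Bits that are 0 among those (would change 0->1): 5 8

Answer: 5 8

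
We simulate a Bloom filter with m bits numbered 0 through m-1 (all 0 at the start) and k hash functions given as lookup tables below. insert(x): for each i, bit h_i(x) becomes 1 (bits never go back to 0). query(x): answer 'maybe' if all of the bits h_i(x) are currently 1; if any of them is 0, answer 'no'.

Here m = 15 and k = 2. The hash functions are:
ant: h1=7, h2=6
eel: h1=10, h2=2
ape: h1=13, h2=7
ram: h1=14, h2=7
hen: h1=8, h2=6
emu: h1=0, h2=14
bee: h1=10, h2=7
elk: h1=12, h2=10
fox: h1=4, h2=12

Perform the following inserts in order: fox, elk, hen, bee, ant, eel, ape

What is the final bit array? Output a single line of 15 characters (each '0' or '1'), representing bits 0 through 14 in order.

Answer: 001010111010110

Derivation:
Start: bits=000000000000000
After insert 'fox': sets bits 4 12 -> bits=000010000000100
After insert 'elk': sets bits 10 12 -> bits=000010000010100
After insert 'hen': sets bits 6 8 -> bits=000010101010100
After insert 'bee': sets bits 7 10 -> bits=000010111010100
After insert 'ant': sets bits 6 7 -> bits=000010111010100
After insert 'eel': sets bits 2 10 -> bits=001010111010100
After insert 'ape': sets bits 7 13 -> bits=001010111010110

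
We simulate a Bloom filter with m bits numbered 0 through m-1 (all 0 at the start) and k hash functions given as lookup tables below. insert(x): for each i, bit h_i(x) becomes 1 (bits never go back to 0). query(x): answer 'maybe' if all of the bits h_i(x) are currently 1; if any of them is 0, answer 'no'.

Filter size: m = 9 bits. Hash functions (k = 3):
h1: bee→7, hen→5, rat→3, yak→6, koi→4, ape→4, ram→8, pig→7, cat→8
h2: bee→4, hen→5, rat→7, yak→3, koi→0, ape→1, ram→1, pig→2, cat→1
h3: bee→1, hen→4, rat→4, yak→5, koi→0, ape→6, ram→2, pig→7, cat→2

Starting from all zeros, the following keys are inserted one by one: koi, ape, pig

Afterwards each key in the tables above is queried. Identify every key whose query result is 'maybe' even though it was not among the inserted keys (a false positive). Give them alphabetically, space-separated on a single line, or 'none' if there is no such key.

Start: bits=000000000
After insert 'koi': sets bits 0 4 -> bits=100010000
After insert 'ape': sets bits 1 4 6 -> bits=110010100
After insert 'pig': sets bits 2 7 -> bits=111010110
Not inserted: bee cat hen ram rat yak — query each against bits=111010110:
query bee: checks bit1=1, bit4=1, bit7=1 (all 1) -> maybe => FALSE POSITIVE
query cat: checks bit1=1, bit2=1, bit8=0 (has a 0) -> no => not a false positive
query hen: checks bit4=1, bit5=0 (has a 0) -> no => not a false positive
query ram: checks bit1=1, bit2=1, bit8=0 (has a 0) -> no => not a false positive
query rat: checks bit3=0, bit4=1, bit7=1 (has a 0) -> no => not a false positive
query yak: checks bit3=0, bit5=0, bit6=1 (has a 0) -> no => not a false positive
False positives (alphabetical): bee

Answer: bee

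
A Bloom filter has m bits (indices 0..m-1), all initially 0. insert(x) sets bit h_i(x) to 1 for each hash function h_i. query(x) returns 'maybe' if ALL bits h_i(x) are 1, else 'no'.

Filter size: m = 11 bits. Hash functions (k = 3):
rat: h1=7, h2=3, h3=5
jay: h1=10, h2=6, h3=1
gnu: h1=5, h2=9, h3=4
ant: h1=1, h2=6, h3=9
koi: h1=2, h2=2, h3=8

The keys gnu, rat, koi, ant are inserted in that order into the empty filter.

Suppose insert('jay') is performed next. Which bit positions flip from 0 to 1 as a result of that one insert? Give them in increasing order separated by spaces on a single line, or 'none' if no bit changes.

Start: bits=00000000000
After insert 'gnu': sets bits 4 5 9 -> bits=00001100010
After insert 'rat': sets bits 3 5 7 -> bits=00011101010
After insert 'koi': sets bits 2 8 -> bits=00111101110
After insert 'ant': sets bits 1 6 9 -> bits=01111111110
insert 'jay' would touch bits 1 6 10; currently bit1=1, bit6=1, bit10=0
Bits that are 0 among those (would change 0->1): 10

Answer: 10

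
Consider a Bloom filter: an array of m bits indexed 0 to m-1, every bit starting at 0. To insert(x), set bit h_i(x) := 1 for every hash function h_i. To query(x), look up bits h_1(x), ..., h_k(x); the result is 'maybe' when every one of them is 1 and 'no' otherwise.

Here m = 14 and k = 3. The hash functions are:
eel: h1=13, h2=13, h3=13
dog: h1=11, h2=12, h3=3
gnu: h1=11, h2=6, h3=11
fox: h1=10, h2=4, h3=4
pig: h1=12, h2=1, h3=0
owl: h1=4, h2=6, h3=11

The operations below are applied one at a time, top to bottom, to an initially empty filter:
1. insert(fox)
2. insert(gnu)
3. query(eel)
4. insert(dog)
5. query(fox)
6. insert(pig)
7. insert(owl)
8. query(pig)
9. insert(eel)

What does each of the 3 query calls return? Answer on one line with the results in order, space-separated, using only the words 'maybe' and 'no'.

Answer: no maybe maybe

Derivation:
Start: bits=00000000000000
Op 1: insert fox -> sets bits 4 10 -> bits=00001000001000
Op 2: insert gnu -> sets bits 6 11 -> bits=00001010001100
Op 3: query eel -> checks bit13=0 (has a 0) -> no
Op 4: insert dog -> sets bits 3 11 12 -> bits=00011010001110
Op 5: query fox -> checks bit4=1, bit10=1 (all 1) -> maybe
Op 6: insert pig -> sets bits 0 1 12 -> bits=11011010001110
Op 7: insert owl -> sets bits 4 6 11 -> bits=11011010001110
Op 8: query pig -> checks bit0=1, bit1=1, bit12=1 (all 1) -> maybe
Op 9: insert eel -> sets bits 13 -> bits=11011010001111
Query results in order: no maybe maybe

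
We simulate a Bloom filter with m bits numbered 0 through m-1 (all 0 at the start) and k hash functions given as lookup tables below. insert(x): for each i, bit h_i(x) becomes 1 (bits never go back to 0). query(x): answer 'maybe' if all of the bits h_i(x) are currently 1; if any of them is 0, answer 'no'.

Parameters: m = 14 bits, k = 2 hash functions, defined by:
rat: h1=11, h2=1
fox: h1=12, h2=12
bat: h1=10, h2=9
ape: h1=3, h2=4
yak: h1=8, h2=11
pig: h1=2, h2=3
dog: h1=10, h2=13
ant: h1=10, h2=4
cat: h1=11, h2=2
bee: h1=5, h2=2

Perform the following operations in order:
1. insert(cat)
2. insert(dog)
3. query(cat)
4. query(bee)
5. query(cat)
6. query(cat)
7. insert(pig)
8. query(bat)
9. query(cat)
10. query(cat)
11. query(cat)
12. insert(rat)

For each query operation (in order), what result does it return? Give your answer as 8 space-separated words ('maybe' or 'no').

Start: bits=00000000000000
Op 1: insert cat -> sets bits 2 11 -> bits=00100000000100
Op 2: insert dog -> sets bits 10 13 -> bits=00100000001101
Op 3: query cat -> checks bit2=1, bit11=1 (all 1) -> maybe
Op 4: query bee -> checks bit2=1, bit5=0 (has a 0) -> no
Op 5: query cat -> checks bit2=1, bit11=1 (all 1) -> maybe
Op 6: query cat -> checks bit2=1, bit11=1 (all 1) -> maybe
Op 7: insert pig -> sets bits 2 3 -> bits=00110000001101
Op 8: query bat -> checks bit9=0, bit10=1 (has a 0) -> no
Op 9: query cat -> checks bit2=1, bit11=1 (all 1) -> maybe
Op 10: query cat -> checks bit2=1, bit11=1 (all 1) -> maybe
Op 11: query cat -> checks bit2=1, bit11=1 (all 1) -> maybe
Op 12: insert rat -> sets bits 1 11 -> bits=01110000001101
Query results in order: maybe no maybe maybe no maybe maybe maybe

Answer: maybe no maybe maybe no maybe maybe maybe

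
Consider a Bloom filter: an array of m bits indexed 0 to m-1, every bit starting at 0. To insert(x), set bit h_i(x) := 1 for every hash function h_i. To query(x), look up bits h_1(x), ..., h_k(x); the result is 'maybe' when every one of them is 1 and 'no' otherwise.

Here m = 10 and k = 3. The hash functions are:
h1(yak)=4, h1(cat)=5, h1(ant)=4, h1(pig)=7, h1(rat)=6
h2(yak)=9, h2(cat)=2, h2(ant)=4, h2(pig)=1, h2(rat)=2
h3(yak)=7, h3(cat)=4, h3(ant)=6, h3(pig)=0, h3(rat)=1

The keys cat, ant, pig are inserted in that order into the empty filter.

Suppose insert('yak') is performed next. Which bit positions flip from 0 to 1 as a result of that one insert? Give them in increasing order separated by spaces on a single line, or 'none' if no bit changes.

Answer: 9

Derivation:
Start: bits=0000000000
After insert 'cat': sets bits 2 4 5 -> bits=0010110000
After insert 'ant': sets bits 4 6 -> bits=0010111000
After insert 'pig': sets bits 0 1 7 -> bits=1110111100
insert 'yak' would touch bits 4 7 9; currently bit4=1, bit7=1, bit9=0
Bits that are 0 among those (would change 0->1): 9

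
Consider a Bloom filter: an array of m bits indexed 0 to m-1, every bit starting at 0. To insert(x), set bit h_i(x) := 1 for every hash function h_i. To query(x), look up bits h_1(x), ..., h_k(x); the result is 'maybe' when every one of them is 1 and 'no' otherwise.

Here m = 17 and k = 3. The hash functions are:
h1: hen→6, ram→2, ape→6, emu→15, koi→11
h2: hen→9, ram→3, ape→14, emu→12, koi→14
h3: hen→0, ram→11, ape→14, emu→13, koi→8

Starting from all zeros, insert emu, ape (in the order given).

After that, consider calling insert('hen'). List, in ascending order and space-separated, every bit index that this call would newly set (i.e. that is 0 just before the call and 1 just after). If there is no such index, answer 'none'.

Answer: 0 9

Derivation:
Start: bits=00000000000000000
After insert 'emu': sets bits 12 13 15 -> bits=00000000000011010
After insert 'ape': sets bits 6 14 -> bits=00000010000011110
insert 'hen' would touch bits 0 6 9; currently bit0=0, bit6=1, bit9=0
Bits that are 0 among those (would change 0->1): 0 9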